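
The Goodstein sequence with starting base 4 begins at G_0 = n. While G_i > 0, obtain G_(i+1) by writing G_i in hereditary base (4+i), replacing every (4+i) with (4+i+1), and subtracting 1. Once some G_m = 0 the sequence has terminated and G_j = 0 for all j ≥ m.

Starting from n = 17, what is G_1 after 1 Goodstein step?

step 0: 17 = 4^2 + 1; sub 5 for 4: 5^2 + 1; = 26; G_1 = 26−1 = 25
step 1: 25 = 5^2; sub 6 for 5: 6^2; = 36; G_2 = 36−1 = 35

25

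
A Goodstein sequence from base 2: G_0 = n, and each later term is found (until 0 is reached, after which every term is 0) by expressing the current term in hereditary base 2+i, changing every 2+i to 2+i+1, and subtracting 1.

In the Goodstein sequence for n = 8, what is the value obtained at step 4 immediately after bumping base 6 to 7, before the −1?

1647196

base 2: 8 = 2^(2 + 1); at 3: 3^(3 + 1) = 81; next = 80
base 3: 80 = 2·3^3 + 2·3^2 + 2·3 + 2; at 4: 2·4^4 + 2·4^2 + 2·4 + 2 = 554; next = 553
base 4: 553 = 2·4^4 + 2·4^2 + 2·4 + 1; at 5: 2·5^5 + 2·5^2 + 2·5 + 1 = 6311; next = 6310
base 5: 6310 = 2·5^5 + 2·5^2 + 2·5; at 6: 2·6^6 + 2·6^2 + 2·6 = 93396; next = 93395
base 6: 93395 = 2·6^6 + 2·6^2 + 6 + 5; at 7: 2·7^7 + 2·7^2 + 7 + 5 = 1647196; next = 1647195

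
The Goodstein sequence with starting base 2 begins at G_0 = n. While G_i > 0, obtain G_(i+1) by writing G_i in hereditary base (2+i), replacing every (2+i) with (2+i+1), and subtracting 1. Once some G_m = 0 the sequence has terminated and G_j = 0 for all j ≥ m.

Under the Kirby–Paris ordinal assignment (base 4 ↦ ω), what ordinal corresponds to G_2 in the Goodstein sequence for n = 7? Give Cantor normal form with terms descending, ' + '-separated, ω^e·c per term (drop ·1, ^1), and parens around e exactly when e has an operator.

ω^ω + 3

G_0 = 7. HB_2(7) = 2^2 + 2 + 1. Bump = 31. G_1 = 30.
G_1 = 30. HB_3(30) = 3^3 + 3. Bump = 260. G_2 = 259.
G_2 = 259. HB_4(259) = 4^4 + 3. Bump = 3128. G_3 = 3127.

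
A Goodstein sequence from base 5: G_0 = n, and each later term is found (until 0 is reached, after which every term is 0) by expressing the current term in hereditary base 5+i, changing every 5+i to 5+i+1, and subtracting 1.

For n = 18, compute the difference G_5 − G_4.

1

18 —HB5→ 3·5 + 3 —bump→ 3·6 + 3 = 21 —(−1)→ 20
20 —HB6→ 3·6 + 2 —bump→ 3·7 + 2 = 23 —(−1)→ 22
22 —HB7→ 3·7 + 1 —bump→ 3·8 + 1 = 25 —(−1)→ 24
24 —HB8→ 3·8 —bump→ 3·9 = 27 —(−1)→ 26
26 —HB9→ 2·9 + 8 —bump→ 2·10 + 8 = 28 —(−1)→ 27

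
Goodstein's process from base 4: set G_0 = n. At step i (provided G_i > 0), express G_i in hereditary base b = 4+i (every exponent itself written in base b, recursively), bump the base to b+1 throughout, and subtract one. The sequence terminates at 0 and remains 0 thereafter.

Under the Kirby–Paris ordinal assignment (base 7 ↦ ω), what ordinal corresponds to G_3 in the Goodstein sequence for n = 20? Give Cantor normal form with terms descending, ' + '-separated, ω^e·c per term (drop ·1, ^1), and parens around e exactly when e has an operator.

ω^2 + 2

step 0: 20 = 4^2 + 4; sub 5 for 4: 5^2 + 5; = 30; G_1 = 30−1 = 29
step 1: 29 = 5^2 + 4; sub 6 for 5: 6^2 + 4; = 40; G_2 = 40−1 = 39
step 2: 39 = 6^2 + 3; sub 7 for 6: 7^2 + 3; = 52; G_3 = 52−1 = 51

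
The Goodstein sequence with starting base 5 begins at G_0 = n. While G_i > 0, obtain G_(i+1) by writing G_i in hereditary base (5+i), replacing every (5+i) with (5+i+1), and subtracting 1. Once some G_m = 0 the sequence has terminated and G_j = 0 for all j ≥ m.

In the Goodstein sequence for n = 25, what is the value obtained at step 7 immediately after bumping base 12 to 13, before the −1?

i=0: 25 = 5^2 (b=5); 5→6: 6^2 = 36; 36−1 = 35
i=1: 35 = 5·6 + 5 (b=6); 6→7: 5·7 + 5 = 40; 40−1 = 39
i=2: 39 = 5·7 + 4 (b=7); 7→8: 5·8 + 4 = 44; 44−1 = 43
i=3: 43 = 5·8 + 3 (b=8); 8→9: 5·9 + 3 = 48; 48−1 = 47
i=4: 47 = 5·9 + 2 (b=9); 9→10: 5·10 + 2 = 52; 52−1 = 51
i=5: 51 = 5·10 + 1 (b=10); 10→11: 5·11 + 1 = 56; 56−1 = 55
i=6: 55 = 5·11 (b=11); 11→12: 5·12 = 60; 60−1 = 59

63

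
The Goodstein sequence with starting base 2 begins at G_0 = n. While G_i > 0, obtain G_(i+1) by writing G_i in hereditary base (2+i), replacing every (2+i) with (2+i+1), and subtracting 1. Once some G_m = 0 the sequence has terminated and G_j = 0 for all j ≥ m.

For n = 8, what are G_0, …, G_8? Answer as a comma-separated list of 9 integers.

8, 80, 553, 6310, 93395, 1647195, 33554571, 774841151, 20000000211

G_0=8  [base 2] 2^(2 + 1)  →[2↦3]→  3^(3 + 1) = 81  −1 ⇒ G_1=80
G_1=80  [base 3] 2·3^3 + 2·3^2 + 2·3 + 2  →[3↦4]→  2·4^4 + 2·4^2 + 2·4 + 2 = 554  −1 ⇒ G_2=553
G_2=553  [base 4] 2·4^4 + 2·4^2 + 2·4 + 1  →[4↦5]→  2·5^5 + 2·5^2 + 2·5 + 1 = 6311  −1 ⇒ G_3=6310
G_3=6310  [base 5] 2·5^5 + 2·5^2 + 2·5  →[5↦6]→  2·6^6 + 2·6^2 + 2·6 = 93396  −1 ⇒ G_4=93395
G_4=93395  [base 6] 2·6^6 + 2·6^2 + 6 + 5  →[6↦7]→  2·7^7 + 2·7^2 + 7 + 5 = 1647196  −1 ⇒ G_5=1647195
G_5=1647195  [base 7] 2·7^7 + 2·7^2 + 7 + 4  →[7↦8]→  2·8^8 + 2·8^2 + 8 + 4 = 33554572  −1 ⇒ G_6=33554571
G_6=33554571  [base 8] 2·8^8 + 2·8^2 + 8 + 3  →[8↦9]→  2·9^9 + 2·9^2 + 9 + 3 = 774841152  −1 ⇒ G_7=774841151
G_7=774841151  [base 9] 2·9^9 + 2·9^2 + 9 + 2  →[9↦10]→  2·10^10 + 2·10^2 + 10 + 2 = 20000000212  −1 ⇒ G_8=20000000211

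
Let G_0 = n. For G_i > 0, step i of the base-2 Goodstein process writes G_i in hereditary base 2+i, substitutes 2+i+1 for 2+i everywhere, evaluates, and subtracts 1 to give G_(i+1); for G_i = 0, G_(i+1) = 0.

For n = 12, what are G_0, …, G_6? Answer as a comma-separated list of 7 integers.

G_0 = 12. HB_2(12) = 2^(2 + 1) + 2^2. Bump = 108. G_1 = 107.
G_1 = 107. HB_3(107) = 3^(3 + 1) + 2·3^2 + 2·3 + 2. Bump = 1066. G_2 = 1065.
G_2 = 1065. HB_4(1065) = 4^(4 + 1) + 2·4^2 + 2·4 + 1. Bump = 15686. G_3 = 15685.
G_3 = 15685. HB_5(15685) = 5^(5 + 1) + 2·5^2 + 2·5. Bump = 280020. G_4 = 280019.
G_4 = 280019. HB_6(280019) = 6^(6 + 1) + 2·6^2 + 6 + 5. Bump = 5764911. G_5 = 5764910.
G_5 = 5764910. HB_7(5764910) = 7^(7 + 1) + 2·7^2 + 7 + 4. Bump = 134217868. G_6 = 134217867.

12, 107, 1065, 15685, 280019, 5764910, 134217867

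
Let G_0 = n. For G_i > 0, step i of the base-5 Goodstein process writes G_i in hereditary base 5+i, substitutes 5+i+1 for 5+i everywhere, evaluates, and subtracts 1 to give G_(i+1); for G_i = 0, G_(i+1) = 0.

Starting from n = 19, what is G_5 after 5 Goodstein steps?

29

19 —HB5→ 3·5 + 4 —bump→ 3·6 + 4 = 22 —(−1)→ 21
21 —HB6→ 3·6 + 3 —bump→ 3·7 + 3 = 24 —(−1)→ 23
23 —HB7→ 3·7 + 2 —bump→ 3·8 + 2 = 26 —(−1)→ 25
25 —HB8→ 3·8 + 1 —bump→ 3·9 + 1 = 28 —(−1)→ 27
27 —HB9→ 3·9 —bump→ 3·10 = 30 —(−1)→ 29
29 —HB10→ 2·10 + 9 —bump→ 2·11 + 9 = 31 —(−1)→ 30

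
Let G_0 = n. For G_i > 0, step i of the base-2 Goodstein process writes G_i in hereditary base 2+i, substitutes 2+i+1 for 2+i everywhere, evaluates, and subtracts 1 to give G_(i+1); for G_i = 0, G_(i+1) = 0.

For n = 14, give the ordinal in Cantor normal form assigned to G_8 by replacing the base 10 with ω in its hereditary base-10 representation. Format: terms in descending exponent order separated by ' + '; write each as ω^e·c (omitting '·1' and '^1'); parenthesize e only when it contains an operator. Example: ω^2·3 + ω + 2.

ω^(ω + 1) + ω^5·5 + ω^4·5 + ω^3·5 + ω^2·5 + ω·5 + 1

G_0=14  [base 2] 2^(2 + 1) + 2^2 + 2  →[2↦3]→  3^(3 + 1) + 3^3 + 3 = 111  −1 ⇒ G_1=110
G_1=110  [base 3] 3^(3 + 1) + 3^3 + 2  →[3↦4]→  4^(4 + 1) + 4^4 + 2 = 1282  −1 ⇒ G_2=1281
G_2=1281  [base 4] 4^(4 + 1) + 4^4 + 1  →[4↦5]→  5^(5 + 1) + 5^5 + 1 = 18751  −1 ⇒ G_3=18750
G_3=18750  [base 5] 5^(5 + 1) + 5^5  →[5↦6]→  6^(6 + 1) + 6^6 = 326592  −1 ⇒ G_4=326591
G_4=326591  [base 6] 6^(6 + 1) + 5·6^5 + 5·6^4 + 5·6^3 + 5·6^2 + 5·6 + 5  →[6↦7]→  7^(7 + 1) + 5·7^5 + 5·7^4 + 5·7^3 + 5·7^2 + 5·7 + 5 = 5862841  −1 ⇒ G_5=5862840
G_5=5862840  [base 7] 7^(7 + 1) + 5·7^5 + 5·7^4 + 5·7^3 + 5·7^2 + 5·7 + 4  →[7↦8]→  8^(8 + 1) + 5·8^5 + 5·8^4 + 5·8^3 + 5·8^2 + 5·8 + 4 = 134404972  −1 ⇒ G_6=134404971
G_6=134404971  [base 8] 8^(8 + 1) + 5·8^5 + 5·8^4 + 5·8^3 + 5·8^2 + 5·8 + 3  →[8↦9]→  9^(9 + 1) + 5·9^5 + 5·9^4 + 5·9^3 + 5·9^2 + 5·9 + 3 = 3487116549  −1 ⇒ G_7=3487116548
G_7=3487116548  [base 9] 9^(9 + 1) + 5·9^5 + 5·9^4 + 5·9^3 + 5·9^2 + 5·9 + 2  →[9↦10]→  10^(10 + 1) + 5·10^5 + 5·10^4 + 5·10^3 + 5·10^2 + 5·10 + 2 = 100000555552  −1 ⇒ G_8=100000555551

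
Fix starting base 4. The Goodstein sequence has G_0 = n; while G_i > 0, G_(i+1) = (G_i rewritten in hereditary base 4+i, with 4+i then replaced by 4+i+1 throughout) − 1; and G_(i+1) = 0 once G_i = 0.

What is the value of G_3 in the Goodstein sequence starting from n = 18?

48

(0) 18|_4 = 4^2 + 2 ↦ 5^2 + 2|_5 = 27 ⇒ 26
(1) 26|_5 = 5^2 + 1 ↦ 6^2 + 1|_6 = 37 ⇒ 36
(2) 36|_6 = 6^2 ↦ 7^2|_7 = 49 ⇒ 48
(3) 48|_7 = 6·7 + 6 ↦ 6·8 + 6|_8 = 54 ⇒ 53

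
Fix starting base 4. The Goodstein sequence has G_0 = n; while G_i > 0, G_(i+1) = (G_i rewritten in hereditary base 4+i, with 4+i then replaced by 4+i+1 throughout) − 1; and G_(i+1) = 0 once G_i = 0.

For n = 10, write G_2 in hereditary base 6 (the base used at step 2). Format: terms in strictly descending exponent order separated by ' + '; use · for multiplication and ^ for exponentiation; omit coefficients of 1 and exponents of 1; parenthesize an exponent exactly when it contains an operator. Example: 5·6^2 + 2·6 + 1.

[0] 10 ≡ 2·4 + 2 (base 4). Lift 5: 12. −1: 11.
[1] 11 ≡ 2·5 + 1 (base 5). Lift 6: 13. −1: 12.
[2] 12 ≡ 2·6 (base 6). Lift 7: 14. −1: 13.

2·6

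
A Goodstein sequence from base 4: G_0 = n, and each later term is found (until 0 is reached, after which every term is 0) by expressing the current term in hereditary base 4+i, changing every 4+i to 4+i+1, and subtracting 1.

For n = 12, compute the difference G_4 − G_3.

12 —HB4→ 3·4 —bump→ 3·5 = 15 —(−1)→ 14
14 —HB5→ 2·5 + 4 —bump→ 2·6 + 4 = 16 —(−1)→ 15
15 —HB6→ 2·6 + 3 —bump→ 2·7 + 3 = 17 —(−1)→ 16
16 —HB7→ 2·7 + 2 —bump→ 2·8 + 2 = 18 —(−1)→ 17

1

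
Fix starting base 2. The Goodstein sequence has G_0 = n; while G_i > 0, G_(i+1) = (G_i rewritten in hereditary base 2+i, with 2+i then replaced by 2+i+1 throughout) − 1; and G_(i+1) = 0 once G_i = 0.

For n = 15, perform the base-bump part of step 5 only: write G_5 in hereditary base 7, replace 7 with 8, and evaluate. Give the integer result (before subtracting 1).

150994944

G_0 = 15. HB_2(15) = 2^(2 + 1) + 2^2 + 2 + 1. Bump = 112. G_1 = 111.
G_1 = 111. HB_3(111) = 3^(3 + 1) + 3^3 + 3. Bump = 1284. G_2 = 1283.
G_2 = 1283. HB_4(1283) = 4^(4 + 1) + 4^4 + 3. Bump = 18753. G_3 = 18752.
G_3 = 18752. HB_5(18752) = 5^(5 + 1) + 5^5 + 2. Bump = 326594. G_4 = 326593.
G_4 = 326593. HB_6(326593) = 6^(6 + 1) + 6^6 + 1. Bump = 6588345. G_5 = 6588344.
G_5 = 6588344. HB_7(6588344) = 7^(7 + 1) + 7^7. Bump = 150994944. G_6 = 150994943.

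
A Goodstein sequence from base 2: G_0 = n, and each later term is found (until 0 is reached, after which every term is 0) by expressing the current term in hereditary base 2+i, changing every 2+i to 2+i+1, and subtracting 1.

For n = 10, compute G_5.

4215754

base 2: 10 = 2^(2 + 1) + 2; at 3: 3^(3 + 1) + 3 = 84; next = 83
base 3: 83 = 3^(3 + 1) + 2; at 4: 4^(4 + 1) + 2 = 1026; next = 1025
base 4: 1025 = 4^(4 + 1) + 1; at 5: 5^(5 + 1) + 1 = 15626; next = 15625
base 5: 15625 = 5^(5 + 1); at 6: 6^(6 + 1) = 279936; next = 279935
base 6: 279935 = 5·6^6 + 5·6^5 + 5·6^4 + 5·6^3 + 5·6^2 + 5·6 + 5; at 7: 5·7^7 + 5·7^5 + 5·7^4 + 5·7^3 + 5·7^2 + 5·7 + 5 = 4215755; next = 4215754
base 7: 4215754 = 5·7^7 + 5·7^5 + 5·7^4 + 5·7^3 + 5·7^2 + 5·7 + 4; at 8: 5·8^8 + 5·8^5 + 5·8^4 + 5·8^3 + 5·8^2 + 5·8 + 4 = 84073324; next = 84073323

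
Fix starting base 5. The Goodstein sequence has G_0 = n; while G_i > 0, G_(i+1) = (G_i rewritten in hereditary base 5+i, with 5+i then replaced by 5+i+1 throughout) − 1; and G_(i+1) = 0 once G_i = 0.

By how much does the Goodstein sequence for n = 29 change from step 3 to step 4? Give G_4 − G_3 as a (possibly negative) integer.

29 —HB5→ 5^2 + 4 —bump→ 6^2 + 4 = 40 —(−1)→ 39
39 —HB6→ 6^2 + 3 —bump→ 7^2 + 3 = 52 —(−1)→ 51
51 —HB7→ 7^2 + 2 —bump→ 8^2 + 2 = 66 —(−1)→ 65
65 —HB8→ 8^2 + 1 —bump→ 9^2 + 1 = 82 —(−1)→ 81

16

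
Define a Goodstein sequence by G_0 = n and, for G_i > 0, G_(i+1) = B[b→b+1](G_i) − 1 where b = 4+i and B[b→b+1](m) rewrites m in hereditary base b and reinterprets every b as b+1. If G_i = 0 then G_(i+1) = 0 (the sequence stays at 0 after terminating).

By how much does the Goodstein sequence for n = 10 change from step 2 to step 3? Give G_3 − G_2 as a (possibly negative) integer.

1

(0) 10|_4 = 2·4 + 2 ↦ 2·5 + 2|_5 = 12 ⇒ 11
(1) 11|_5 = 2·5 + 1 ↦ 2·6 + 1|_6 = 13 ⇒ 12
(2) 12|_6 = 2·6 ↦ 2·7|_7 = 14 ⇒ 13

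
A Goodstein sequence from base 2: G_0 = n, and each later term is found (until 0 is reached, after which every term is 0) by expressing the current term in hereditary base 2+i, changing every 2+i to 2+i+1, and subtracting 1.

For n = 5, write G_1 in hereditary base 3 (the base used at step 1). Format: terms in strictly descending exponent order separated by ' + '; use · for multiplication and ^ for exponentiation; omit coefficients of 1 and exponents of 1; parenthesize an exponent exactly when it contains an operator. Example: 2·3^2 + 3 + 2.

3^3

step 0: 5 = 2^2 + 1; sub 3 for 2: 3^3 + 1; = 28; G_1 = 28−1 = 27
step 1: 27 = 3^3; sub 4 for 3: 4^4; = 256; G_2 = 256−1 = 255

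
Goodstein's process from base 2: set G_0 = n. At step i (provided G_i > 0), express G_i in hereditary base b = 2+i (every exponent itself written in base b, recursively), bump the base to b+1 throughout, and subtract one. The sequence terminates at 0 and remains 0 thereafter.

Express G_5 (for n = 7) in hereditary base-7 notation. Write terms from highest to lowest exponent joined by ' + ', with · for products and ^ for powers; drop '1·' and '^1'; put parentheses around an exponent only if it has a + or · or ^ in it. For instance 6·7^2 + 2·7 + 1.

G_0=7  [base 2] 2^2 + 2 + 1  →[2↦3]→  3^3 + 3 + 1 = 31  −1 ⇒ G_1=30
G_1=30  [base 3] 3^3 + 3  →[3↦4]→  4^4 + 4 = 260  −1 ⇒ G_2=259
G_2=259  [base 4] 4^4 + 3  →[4↦5]→  5^5 + 3 = 3128  −1 ⇒ G_3=3127
G_3=3127  [base 5] 5^5 + 2  →[5↦6]→  6^6 + 2 = 46658  −1 ⇒ G_4=46657
G_4=46657  [base 6] 6^6 + 1  →[6↦7]→  7^7 + 1 = 823544  −1 ⇒ G_5=823543

7^7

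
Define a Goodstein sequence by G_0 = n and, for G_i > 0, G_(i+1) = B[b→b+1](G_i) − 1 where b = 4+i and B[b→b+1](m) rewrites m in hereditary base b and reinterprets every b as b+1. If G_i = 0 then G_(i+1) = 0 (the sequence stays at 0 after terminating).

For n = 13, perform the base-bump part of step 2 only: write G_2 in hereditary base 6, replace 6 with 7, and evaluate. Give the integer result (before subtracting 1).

19

step 0: 13 = 3·4 + 1; sub 5 for 4: 3·5 + 1; = 16; G_1 = 16−1 = 15
step 1: 15 = 3·5; sub 6 for 5: 3·6; = 18; G_2 = 18−1 = 17
step 2: 17 = 2·6 + 5; sub 7 for 6: 2·7 + 5; = 19; G_3 = 19−1 = 18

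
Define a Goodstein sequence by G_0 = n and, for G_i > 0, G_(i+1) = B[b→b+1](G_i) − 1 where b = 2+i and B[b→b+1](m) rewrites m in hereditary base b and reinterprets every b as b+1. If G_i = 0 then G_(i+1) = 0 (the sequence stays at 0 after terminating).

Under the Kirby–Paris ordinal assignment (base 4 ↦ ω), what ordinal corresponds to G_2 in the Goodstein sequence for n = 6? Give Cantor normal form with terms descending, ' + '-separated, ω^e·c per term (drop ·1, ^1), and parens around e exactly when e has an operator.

6 —HB2→ 2^2 + 2 —bump→ 3^3 + 3 = 30 —(−1)→ 29
29 —HB3→ 3^3 + 2 —bump→ 4^4 + 2 = 258 —(−1)→ 257
257 —HB4→ 4^4 + 1 —bump→ 5^5 + 1 = 3126 —(−1)→ 3125

ω^ω + 1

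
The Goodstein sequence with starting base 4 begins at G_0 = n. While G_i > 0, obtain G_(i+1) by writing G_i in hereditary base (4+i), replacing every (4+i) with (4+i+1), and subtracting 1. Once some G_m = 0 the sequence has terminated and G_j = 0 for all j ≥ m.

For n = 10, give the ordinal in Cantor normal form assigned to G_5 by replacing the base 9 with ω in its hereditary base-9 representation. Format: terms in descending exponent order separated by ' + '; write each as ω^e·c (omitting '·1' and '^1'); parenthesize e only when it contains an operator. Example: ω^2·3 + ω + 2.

base 4: 10 = 2·4 + 2; at 5: 2·5 + 2 = 12; next = 11
base 5: 11 = 2·5 + 1; at 6: 2·6 + 1 = 13; next = 12
base 6: 12 = 2·6; at 7: 2·7 = 14; next = 13
base 7: 13 = 7 + 6; at 8: 8 + 6 = 14; next = 13
base 8: 13 = 8 + 5; at 9: 9 + 5 = 14; next = 13
base 9: 13 = 9 + 4; at 10: 10 + 4 = 14; next = 13

ω + 4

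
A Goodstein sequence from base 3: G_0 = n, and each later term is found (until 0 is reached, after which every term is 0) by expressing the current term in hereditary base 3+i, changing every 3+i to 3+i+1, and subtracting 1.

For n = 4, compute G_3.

3

[0] 4 ≡ 3 + 1 (base 3). Lift 4: 5. −1: 4.
[1] 4 ≡ 4 (base 4). Lift 5: 5. −1: 4.
[2] 4 ≡ 4 (base 5). Lift 6: 4. −1: 3.
[3] 3 ≡ 3 (base 6). Lift 7: 3. −1: 2.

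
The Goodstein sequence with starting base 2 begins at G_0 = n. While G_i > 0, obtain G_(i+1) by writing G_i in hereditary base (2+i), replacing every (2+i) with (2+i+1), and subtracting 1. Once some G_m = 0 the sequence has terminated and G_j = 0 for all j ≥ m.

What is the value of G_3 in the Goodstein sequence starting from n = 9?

9842

i=0: 9 = 2^(2 + 1) + 1 (b=2); 2→3: 3^(3 + 1) + 1 = 82; 82−1 = 81
i=1: 81 = 3^(3 + 1) (b=3); 3→4: 4^(4 + 1) = 1024; 1024−1 = 1023
i=2: 1023 = 3·4^4 + 3·4^3 + 3·4^2 + 3·4 + 3 (b=4); 4→5: 3·5^5 + 3·5^3 + 3·5^2 + 3·5 + 3 = 9843; 9843−1 = 9842
i=3: 9842 = 3·5^5 + 3·5^3 + 3·5^2 + 3·5 + 2 (b=5); 5→6: 3·6^6 + 3·6^3 + 3·6^2 + 3·6 + 2 = 140744; 140744−1 = 140743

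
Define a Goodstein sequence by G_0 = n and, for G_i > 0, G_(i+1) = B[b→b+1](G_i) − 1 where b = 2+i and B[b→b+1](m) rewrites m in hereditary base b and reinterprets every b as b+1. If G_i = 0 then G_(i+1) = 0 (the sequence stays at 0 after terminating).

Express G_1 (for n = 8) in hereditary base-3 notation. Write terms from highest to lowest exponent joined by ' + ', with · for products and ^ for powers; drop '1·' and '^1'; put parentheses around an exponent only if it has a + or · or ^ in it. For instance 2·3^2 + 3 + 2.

2·3^3 + 2·3^2 + 2·3 + 2

8 —HB2→ 2^(2 + 1) —bump→ 3^(3 + 1) = 81 —(−1)→ 80
80 —HB3→ 2·3^3 + 2·3^2 + 2·3 + 2 —bump→ 2·4^4 + 2·4^2 + 2·4 + 2 = 554 —(−1)→ 553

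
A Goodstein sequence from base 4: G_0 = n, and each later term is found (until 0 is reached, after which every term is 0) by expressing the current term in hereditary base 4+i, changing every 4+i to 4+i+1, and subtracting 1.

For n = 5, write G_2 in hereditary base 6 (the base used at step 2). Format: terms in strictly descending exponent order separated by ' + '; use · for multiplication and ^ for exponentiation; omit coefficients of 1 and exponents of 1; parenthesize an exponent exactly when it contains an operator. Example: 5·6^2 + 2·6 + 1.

(0) 5|_4 = 4 + 1 ↦ 5 + 1|_5 = 6 ⇒ 5
(1) 5|_5 = 5 ↦ 6|_6 = 6 ⇒ 5
(2) 5|_6 = 5 ↦ 5|_7 = 5 ⇒ 4

5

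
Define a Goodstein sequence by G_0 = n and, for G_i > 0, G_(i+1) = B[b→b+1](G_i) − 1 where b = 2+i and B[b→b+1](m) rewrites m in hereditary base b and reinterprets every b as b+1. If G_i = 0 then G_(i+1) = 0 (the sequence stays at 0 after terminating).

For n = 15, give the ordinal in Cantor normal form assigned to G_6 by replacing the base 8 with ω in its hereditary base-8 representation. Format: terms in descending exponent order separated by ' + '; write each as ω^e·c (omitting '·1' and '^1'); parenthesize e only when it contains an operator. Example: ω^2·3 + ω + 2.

ω^(ω + 1) + ω^7·7 + ω^6·7 + ω^5·7 + ω^4·7 + ω^3·7 + ω^2·7 + ω·7 + 7

[0] 15 ≡ 2^(2 + 1) + 2^2 + 2 + 1 (base 2). Lift 3: 112. −1: 111.
[1] 111 ≡ 3^(3 + 1) + 3^3 + 3 (base 3). Lift 4: 1284. −1: 1283.
[2] 1283 ≡ 4^(4 + 1) + 4^4 + 3 (base 4). Lift 5: 18753. −1: 18752.
[3] 18752 ≡ 5^(5 + 1) + 5^5 + 2 (base 5). Lift 6: 326594. −1: 326593.
[4] 326593 ≡ 6^(6 + 1) + 6^6 + 1 (base 6). Lift 7: 6588345. −1: 6588344.
[5] 6588344 ≡ 7^(7 + 1) + 7^7 (base 7). Lift 8: 150994944. −1: 150994943.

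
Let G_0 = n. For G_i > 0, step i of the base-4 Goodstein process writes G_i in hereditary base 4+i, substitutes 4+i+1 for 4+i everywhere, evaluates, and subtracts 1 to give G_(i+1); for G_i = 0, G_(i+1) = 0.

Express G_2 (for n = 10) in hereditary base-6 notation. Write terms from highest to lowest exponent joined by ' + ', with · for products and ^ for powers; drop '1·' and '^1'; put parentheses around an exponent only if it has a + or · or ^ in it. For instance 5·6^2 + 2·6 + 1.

10 —HB4→ 2·4 + 2 —bump→ 2·5 + 2 = 12 —(−1)→ 11
11 —HB5→ 2·5 + 1 —bump→ 2·6 + 1 = 13 —(−1)→ 12
12 —HB6→ 2·6 —bump→ 2·7 = 14 —(−1)→ 13

2·6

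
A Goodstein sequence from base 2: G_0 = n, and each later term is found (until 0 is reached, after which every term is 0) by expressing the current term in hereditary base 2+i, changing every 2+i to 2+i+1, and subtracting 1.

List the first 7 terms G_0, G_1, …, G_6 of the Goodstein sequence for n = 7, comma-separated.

step 0: 7 = 2^2 + 2 + 1; sub 3 for 2: 3^3 + 3 + 1; = 31; G_1 = 31−1 = 30
step 1: 30 = 3^3 + 3; sub 4 for 3: 4^4 + 4; = 260; G_2 = 260−1 = 259
step 2: 259 = 4^4 + 3; sub 5 for 4: 5^5 + 3; = 3128; G_3 = 3128−1 = 3127
step 3: 3127 = 5^5 + 2; sub 6 for 5: 6^6 + 2; = 46658; G_4 = 46658−1 = 46657
step 4: 46657 = 6^6 + 1; sub 7 for 6: 7^7 + 1; = 823544; G_5 = 823544−1 = 823543
step 5: 823543 = 7^7; sub 8 for 7: 8^8; = 16777216; G_6 = 16777216−1 = 16777215

7, 30, 259, 3127, 46657, 823543, 16777215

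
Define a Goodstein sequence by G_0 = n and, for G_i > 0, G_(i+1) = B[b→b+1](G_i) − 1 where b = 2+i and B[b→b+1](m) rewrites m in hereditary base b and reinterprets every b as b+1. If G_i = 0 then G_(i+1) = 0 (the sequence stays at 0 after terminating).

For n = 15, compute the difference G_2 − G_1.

[0] 15 ≡ 2^(2 + 1) + 2^2 + 2 + 1 (base 2). Lift 3: 112. −1: 111.
[1] 111 ≡ 3^(3 + 1) + 3^3 + 3 (base 3). Lift 4: 1284. −1: 1283.

1172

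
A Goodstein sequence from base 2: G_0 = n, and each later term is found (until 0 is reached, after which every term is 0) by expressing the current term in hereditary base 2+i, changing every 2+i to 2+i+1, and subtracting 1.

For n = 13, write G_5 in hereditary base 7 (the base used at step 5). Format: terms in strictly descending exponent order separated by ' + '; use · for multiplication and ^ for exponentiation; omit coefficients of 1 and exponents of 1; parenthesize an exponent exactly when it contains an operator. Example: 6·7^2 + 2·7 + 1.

13 —HB2→ 2^(2 + 1) + 2^2 + 1 —bump→ 3^(3 + 1) + 3^3 + 1 = 109 —(−1)→ 108
108 —HB3→ 3^(3 + 1) + 3^3 —bump→ 4^(4 + 1) + 4^4 = 1280 —(−1)→ 1279
1279 —HB4→ 4^(4 + 1) + 3·4^3 + 3·4^2 + 3·4 + 3 —bump→ 5^(5 + 1) + 3·5^3 + 3·5^2 + 3·5 + 3 = 16093 —(−1)→ 16092
16092 —HB5→ 5^(5 + 1) + 3·5^3 + 3·5^2 + 3·5 + 2 —bump→ 6^(6 + 1) + 3·6^3 + 3·6^2 + 3·6 + 2 = 280712 —(−1)→ 280711
280711 —HB6→ 6^(6 + 1) + 3·6^3 + 3·6^2 + 3·6 + 1 —bump→ 7^(7 + 1) + 3·7^3 + 3·7^2 + 3·7 + 1 = 5765999 —(−1)→ 5765998
5765998 —HB7→ 7^(7 + 1) + 3·7^3 + 3·7^2 + 3·7 —bump→ 8^(8 + 1) + 3·8^3 + 3·8^2 + 3·8 = 134219480 —(−1)→ 134219479

7^(7 + 1) + 3·7^3 + 3·7^2 + 3·7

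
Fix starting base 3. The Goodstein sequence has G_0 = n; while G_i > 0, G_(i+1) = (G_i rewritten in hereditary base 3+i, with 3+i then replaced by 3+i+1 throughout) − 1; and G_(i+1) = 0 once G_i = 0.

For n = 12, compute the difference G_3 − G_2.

10

i=0: 12 = 3^2 + 3 (b=3); 3→4: 4^2 + 4 = 20; 20−1 = 19
i=1: 19 = 4^2 + 3 (b=4); 4→5: 5^2 + 3 = 28; 28−1 = 27
i=2: 27 = 5^2 + 2 (b=5); 5→6: 6^2 + 2 = 38; 38−1 = 37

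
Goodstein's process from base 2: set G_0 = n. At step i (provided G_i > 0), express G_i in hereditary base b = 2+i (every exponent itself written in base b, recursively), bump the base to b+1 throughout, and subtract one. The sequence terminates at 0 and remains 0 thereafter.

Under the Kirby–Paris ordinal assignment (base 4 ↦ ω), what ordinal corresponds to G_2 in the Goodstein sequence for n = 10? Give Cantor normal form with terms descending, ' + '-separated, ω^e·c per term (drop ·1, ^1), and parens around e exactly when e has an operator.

ω^(ω + 1) + 1

G_0 = 10. HB_2(10) = 2^(2 + 1) + 2. Bump = 84. G_1 = 83.
G_1 = 83. HB_3(83) = 3^(3 + 1) + 2. Bump = 1026. G_2 = 1025.
G_2 = 1025. HB_4(1025) = 4^(4 + 1) + 1. Bump = 15626. G_3 = 15625.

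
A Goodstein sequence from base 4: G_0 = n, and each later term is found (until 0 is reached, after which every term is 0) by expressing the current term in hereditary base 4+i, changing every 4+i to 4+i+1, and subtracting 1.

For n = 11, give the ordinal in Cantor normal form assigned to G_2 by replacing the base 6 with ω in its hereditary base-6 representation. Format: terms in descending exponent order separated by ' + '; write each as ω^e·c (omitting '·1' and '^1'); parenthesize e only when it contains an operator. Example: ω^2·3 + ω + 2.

step 0: 11 = 2·4 + 3; sub 5 for 4: 2·5 + 3; = 13; G_1 = 13−1 = 12
step 1: 12 = 2·5 + 2; sub 6 for 5: 2·6 + 2; = 14; G_2 = 14−1 = 13

ω·2 + 1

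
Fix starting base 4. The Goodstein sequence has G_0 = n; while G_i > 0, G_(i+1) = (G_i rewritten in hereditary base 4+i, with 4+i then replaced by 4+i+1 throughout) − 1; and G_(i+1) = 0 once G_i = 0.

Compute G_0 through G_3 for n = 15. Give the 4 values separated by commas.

15, 17, 19, 21

base 4: 15 = 3·4 + 3; at 5: 3·5 + 3 = 18; next = 17
base 5: 17 = 3·5 + 2; at 6: 3·6 + 2 = 20; next = 19
base 6: 19 = 3·6 + 1; at 7: 3·7 + 1 = 22; next = 21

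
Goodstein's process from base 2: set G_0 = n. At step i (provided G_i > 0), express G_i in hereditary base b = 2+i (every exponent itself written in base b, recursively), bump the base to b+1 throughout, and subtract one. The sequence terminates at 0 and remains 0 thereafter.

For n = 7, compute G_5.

823543

[0] 7 ≡ 2^2 + 2 + 1 (base 2). Lift 3: 31. −1: 30.
[1] 30 ≡ 3^3 + 3 (base 3). Lift 4: 260. −1: 259.
[2] 259 ≡ 4^4 + 3 (base 4). Lift 5: 3128. −1: 3127.
[3] 3127 ≡ 5^5 + 2 (base 5). Lift 6: 46658. −1: 46657.
[4] 46657 ≡ 6^6 + 1 (base 6). Lift 7: 823544. −1: 823543.
[5] 823543 ≡ 7^7 (base 7). Lift 8: 16777216. −1: 16777215.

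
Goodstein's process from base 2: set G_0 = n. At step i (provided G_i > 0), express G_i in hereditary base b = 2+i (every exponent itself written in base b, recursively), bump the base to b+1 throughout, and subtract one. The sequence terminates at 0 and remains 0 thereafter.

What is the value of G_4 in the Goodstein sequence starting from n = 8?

93395

base 2: 8 = 2^(2 + 1); at 3: 3^(3 + 1) = 81; next = 80
base 3: 80 = 2·3^3 + 2·3^2 + 2·3 + 2; at 4: 2·4^4 + 2·4^2 + 2·4 + 2 = 554; next = 553
base 4: 553 = 2·4^4 + 2·4^2 + 2·4 + 1; at 5: 2·5^5 + 2·5^2 + 2·5 + 1 = 6311; next = 6310
base 5: 6310 = 2·5^5 + 2·5^2 + 2·5; at 6: 2·6^6 + 2·6^2 + 2·6 = 93396; next = 93395
base 6: 93395 = 2·6^6 + 2·6^2 + 6 + 5; at 7: 2·7^7 + 2·7^2 + 7 + 5 = 1647196; next = 1647195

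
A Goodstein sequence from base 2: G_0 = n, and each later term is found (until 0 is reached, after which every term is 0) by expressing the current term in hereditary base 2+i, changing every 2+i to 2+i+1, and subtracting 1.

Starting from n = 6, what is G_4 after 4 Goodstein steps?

6 —HB2→ 2^2 + 2 —bump→ 3^3 + 3 = 30 —(−1)→ 29
29 —HB3→ 3^3 + 2 —bump→ 4^4 + 2 = 258 —(−1)→ 257
257 —HB4→ 4^4 + 1 —bump→ 5^5 + 1 = 3126 —(−1)→ 3125
3125 —HB5→ 5^5 —bump→ 6^6 = 46656 —(−1)→ 46655

46655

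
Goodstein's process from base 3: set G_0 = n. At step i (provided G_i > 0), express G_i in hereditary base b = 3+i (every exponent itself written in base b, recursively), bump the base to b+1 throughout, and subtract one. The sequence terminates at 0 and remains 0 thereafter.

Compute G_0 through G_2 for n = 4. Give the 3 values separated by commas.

4 —HB3→ 3 + 1 —bump→ 4 + 1 = 5 —(−1)→ 4
4 —HB4→ 4 —bump→ 5 = 5 —(−1)→ 4

4, 4, 4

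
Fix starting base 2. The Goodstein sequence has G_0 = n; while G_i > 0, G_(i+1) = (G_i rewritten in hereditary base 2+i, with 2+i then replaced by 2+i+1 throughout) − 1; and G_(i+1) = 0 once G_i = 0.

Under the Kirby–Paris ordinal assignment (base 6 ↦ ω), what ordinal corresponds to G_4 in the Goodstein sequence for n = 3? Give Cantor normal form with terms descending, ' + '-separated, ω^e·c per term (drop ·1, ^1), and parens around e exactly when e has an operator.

step 0: 3 = 2 + 1; sub 3 for 2: 3 + 1; = 4; G_1 = 4−1 = 3
step 1: 3 = 3; sub 4 for 3: 4; = 4; G_2 = 4−1 = 3
step 2: 3 = 3; sub 5 for 4: 3; = 3; G_3 = 3−1 = 2
step 3: 2 = 2; sub 6 for 5: 2; = 2; G_4 = 2−1 = 1
step 4: 1 = 1; sub 7 for 6: 1; = 1; G_5 = 1−1 = 0

1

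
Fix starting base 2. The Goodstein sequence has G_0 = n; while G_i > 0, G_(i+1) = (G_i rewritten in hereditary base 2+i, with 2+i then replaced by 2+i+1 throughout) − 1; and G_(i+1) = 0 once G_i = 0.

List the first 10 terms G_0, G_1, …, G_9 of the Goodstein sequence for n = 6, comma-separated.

base 2: 6 = 2^2 + 2; at 3: 3^3 + 3 = 30; next = 29
base 3: 29 = 3^3 + 2; at 4: 4^4 + 2 = 258; next = 257
base 4: 257 = 4^4 + 1; at 5: 5^5 + 1 = 3126; next = 3125
base 5: 3125 = 5^5; at 6: 6^6 = 46656; next = 46655
base 6: 46655 = 5·6^5 + 5·6^4 + 5·6^3 + 5·6^2 + 5·6 + 5; at 7: 5·7^5 + 5·7^4 + 5·7^3 + 5·7^2 + 5·7 + 5 = 98040; next = 98039
base 7: 98039 = 5·7^5 + 5·7^4 + 5·7^3 + 5·7^2 + 5·7 + 4; at 8: 5·8^5 + 5·8^4 + 5·8^3 + 5·8^2 + 5·8 + 4 = 187244; next = 187243
base 8: 187243 = 5·8^5 + 5·8^4 + 5·8^3 + 5·8^2 + 5·8 + 3; at 9: 5·9^5 + 5·9^4 + 5·9^3 + 5·9^2 + 5·9 + 3 = 332148; next = 332147
base 9: 332147 = 5·9^5 + 5·9^4 + 5·9^3 + 5·9^2 + 5·9 + 2; at 10: 5·10^5 + 5·10^4 + 5·10^3 + 5·10^2 + 5·10 + 2 = 555552; next = 555551
base 10: 555551 = 5·10^5 + 5·10^4 + 5·10^3 + 5·10^2 + 5·10 + 1; at 11: 5·11^5 + 5·11^4 + 5·11^3 + 5·11^2 + 5·11 + 1 = 885776; next = 885775

6, 29, 257, 3125, 46655, 98039, 187243, 332147, 555551, 885775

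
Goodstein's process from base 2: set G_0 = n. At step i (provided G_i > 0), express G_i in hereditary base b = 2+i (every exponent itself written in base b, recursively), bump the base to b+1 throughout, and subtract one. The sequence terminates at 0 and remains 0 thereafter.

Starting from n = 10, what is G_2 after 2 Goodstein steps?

1025

base 2: 10 = 2^(2 + 1) + 2; at 3: 3^(3 + 1) + 3 = 84; next = 83
base 3: 83 = 3^(3 + 1) + 2; at 4: 4^(4 + 1) + 2 = 1026; next = 1025
base 4: 1025 = 4^(4 + 1) + 1; at 5: 5^(5 + 1) + 1 = 15626; next = 15625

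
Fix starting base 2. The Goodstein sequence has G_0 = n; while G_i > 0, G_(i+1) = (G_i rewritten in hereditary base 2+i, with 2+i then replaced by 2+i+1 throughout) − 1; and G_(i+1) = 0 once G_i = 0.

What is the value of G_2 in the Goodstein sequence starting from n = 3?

(0) 3|_2 = 2 + 1 ↦ 3 + 1|_3 = 4 ⇒ 3
(1) 3|_3 = 3 ↦ 4|_4 = 4 ⇒ 3

3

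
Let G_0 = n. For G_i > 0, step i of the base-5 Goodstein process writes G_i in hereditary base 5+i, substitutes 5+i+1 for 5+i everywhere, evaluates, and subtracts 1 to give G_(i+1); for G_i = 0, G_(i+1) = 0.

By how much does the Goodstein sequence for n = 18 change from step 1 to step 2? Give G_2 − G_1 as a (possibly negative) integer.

2

G_0 = 18. HB_5(18) = 3·5 + 3. Bump = 21. G_1 = 20.
G_1 = 20. HB_6(20) = 3·6 + 2. Bump = 23. G_2 = 22.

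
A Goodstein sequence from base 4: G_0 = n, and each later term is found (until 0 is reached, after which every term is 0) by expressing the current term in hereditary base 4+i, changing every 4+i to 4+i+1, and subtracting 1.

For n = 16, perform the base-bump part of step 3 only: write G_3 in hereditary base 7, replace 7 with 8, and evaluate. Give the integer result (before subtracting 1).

16 —HB4→ 4^2 —bump→ 5^2 = 25 —(−1)→ 24
24 —HB5→ 4·5 + 4 —bump→ 4·6 + 4 = 28 —(−1)→ 27
27 —HB6→ 4·6 + 3 —bump→ 4·7 + 3 = 31 —(−1)→ 30

34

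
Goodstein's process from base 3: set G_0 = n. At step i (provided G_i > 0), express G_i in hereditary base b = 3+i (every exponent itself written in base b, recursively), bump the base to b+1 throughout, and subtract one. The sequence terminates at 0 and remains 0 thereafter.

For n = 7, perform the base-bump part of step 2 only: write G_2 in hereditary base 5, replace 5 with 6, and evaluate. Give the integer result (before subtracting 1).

10

(0) 7|_3 = 2·3 + 1 ↦ 2·4 + 1|_4 = 9 ⇒ 8
(1) 8|_4 = 2·4 ↦ 2·5|_5 = 10 ⇒ 9
(2) 9|_5 = 5 + 4 ↦ 6 + 4|_6 = 10 ⇒ 9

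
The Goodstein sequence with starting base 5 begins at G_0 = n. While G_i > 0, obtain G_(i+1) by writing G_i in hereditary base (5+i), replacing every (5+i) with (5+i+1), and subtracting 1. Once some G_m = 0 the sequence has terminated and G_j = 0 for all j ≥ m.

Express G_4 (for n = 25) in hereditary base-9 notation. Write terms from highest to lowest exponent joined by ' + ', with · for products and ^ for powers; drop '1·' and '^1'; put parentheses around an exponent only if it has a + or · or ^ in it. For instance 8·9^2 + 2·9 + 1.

5·9 + 2

25 —HB5→ 5^2 —bump→ 6^2 = 36 —(−1)→ 35
35 —HB6→ 5·6 + 5 —bump→ 5·7 + 5 = 40 —(−1)→ 39
39 —HB7→ 5·7 + 4 —bump→ 5·8 + 4 = 44 —(−1)→ 43
43 —HB8→ 5·8 + 3 —bump→ 5·9 + 3 = 48 —(−1)→ 47
47 —HB9→ 5·9 + 2 —bump→ 5·10 + 2 = 52 —(−1)→ 51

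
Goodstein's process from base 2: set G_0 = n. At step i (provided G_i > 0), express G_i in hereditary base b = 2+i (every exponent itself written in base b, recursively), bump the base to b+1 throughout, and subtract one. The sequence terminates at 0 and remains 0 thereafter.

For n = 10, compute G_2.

G_0=10  [base 2] 2^(2 + 1) + 2  →[2↦3]→  3^(3 + 1) + 3 = 84  −1 ⇒ G_1=83
G_1=83  [base 3] 3^(3 + 1) + 2  →[3↦4]→  4^(4 + 1) + 2 = 1026  −1 ⇒ G_2=1025
G_2=1025  [base 4] 4^(4 + 1) + 1  →[4↦5]→  5^(5 + 1) + 1 = 15626  −1 ⇒ G_3=15625

1025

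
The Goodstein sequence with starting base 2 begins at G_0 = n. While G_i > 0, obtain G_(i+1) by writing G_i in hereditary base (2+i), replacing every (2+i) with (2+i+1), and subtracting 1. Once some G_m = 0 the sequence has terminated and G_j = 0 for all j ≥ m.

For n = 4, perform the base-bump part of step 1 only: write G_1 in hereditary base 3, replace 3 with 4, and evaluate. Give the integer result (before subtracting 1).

42

G_0=4  [base 2] 2^2  →[2↦3]→  3^3 = 27  −1 ⇒ G_1=26
G_1=26  [base 3] 2·3^2 + 2·3 + 2  →[3↦4]→  2·4^2 + 2·4 + 2 = 42  −1 ⇒ G_2=41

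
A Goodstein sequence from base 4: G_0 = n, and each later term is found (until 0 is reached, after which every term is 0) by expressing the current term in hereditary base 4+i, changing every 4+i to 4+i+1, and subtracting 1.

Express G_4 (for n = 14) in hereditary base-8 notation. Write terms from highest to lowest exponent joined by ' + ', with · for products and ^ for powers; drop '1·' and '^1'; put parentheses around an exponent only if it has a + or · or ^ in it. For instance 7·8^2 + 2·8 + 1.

[0] 14 ≡ 3·4 + 2 (base 4). Lift 5: 17. −1: 16.
[1] 16 ≡ 3·5 + 1 (base 5). Lift 6: 19. −1: 18.
[2] 18 ≡ 3·6 (base 6). Lift 7: 21. −1: 20.
[3] 20 ≡ 2·7 + 6 (base 7). Lift 8: 22. −1: 21.
[4] 21 ≡ 2·8 + 5 (base 8). Lift 9: 23. −1: 22.

2·8 + 5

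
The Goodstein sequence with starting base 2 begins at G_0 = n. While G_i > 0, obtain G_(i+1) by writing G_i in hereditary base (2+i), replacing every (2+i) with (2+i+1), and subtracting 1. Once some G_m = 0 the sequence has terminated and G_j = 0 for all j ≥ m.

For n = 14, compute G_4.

step 0: 14 = 2^(2 + 1) + 2^2 + 2; sub 3 for 2: 3^(3 + 1) + 3^3 + 3; = 111; G_1 = 111−1 = 110
step 1: 110 = 3^(3 + 1) + 3^3 + 2; sub 4 for 3: 4^(4 + 1) + 4^4 + 2; = 1282; G_2 = 1282−1 = 1281
step 2: 1281 = 4^(4 + 1) + 4^4 + 1; sub 5 for 4: 5^(5 + 1) + 5^5 + 1; = 18751; G_3 = 18751−1 = 18750
step 3: 18750 = 5^(5 + 1) + 5^5; sub 6 for 5: 6^(6 + 1) + 6^6; = 326592; G_4 = 326592−1 = 326591

326591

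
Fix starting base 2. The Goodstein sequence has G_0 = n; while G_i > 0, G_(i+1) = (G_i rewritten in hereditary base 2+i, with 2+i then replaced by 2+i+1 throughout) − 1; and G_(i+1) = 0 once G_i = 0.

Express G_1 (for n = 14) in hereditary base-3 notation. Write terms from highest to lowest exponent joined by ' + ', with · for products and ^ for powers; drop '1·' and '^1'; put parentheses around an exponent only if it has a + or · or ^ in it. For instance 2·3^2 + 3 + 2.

G_0 = 14. HB_2(14) = 2^(2 + 1) + 2^2 + 2. Bump = 111. G_1 = 110.
G_1 = 110. HB_3(110) = 3^(3 + 1) + 3^3 + 2. Bump = 1282. G_2 = 1281.

3^(3 + 1) + 3^3 + 2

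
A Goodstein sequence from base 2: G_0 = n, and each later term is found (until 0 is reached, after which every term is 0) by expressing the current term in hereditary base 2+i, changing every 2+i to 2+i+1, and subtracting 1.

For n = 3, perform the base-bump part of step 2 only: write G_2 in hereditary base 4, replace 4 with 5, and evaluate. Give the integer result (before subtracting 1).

3

step 0: 3 = 2 + 1; sub 3 for 2: 3 + 1; = 4; G_1 = 4−1 = 3
step 1: 3 = 3; sub 4 for 3: 4; = 4; G_2 = 4−1 = 3
step 2: 3 = 3; sub 5 for 4: 3; = 3; G_3 = 3−1 = 2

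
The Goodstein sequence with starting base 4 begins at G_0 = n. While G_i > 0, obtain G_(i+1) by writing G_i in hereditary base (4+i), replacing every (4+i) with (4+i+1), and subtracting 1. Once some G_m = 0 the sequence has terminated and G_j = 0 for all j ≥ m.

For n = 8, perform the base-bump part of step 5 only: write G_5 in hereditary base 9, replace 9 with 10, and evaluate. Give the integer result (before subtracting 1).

10

(0) 8|_4 = 2·4 ↦ 2·5|_5 = 10 ⇒ 9
(1) 9|_5 = 5 + 4 ↦ 6 + 4|_6 = 10 ⇒ 9
(2) 9|_6 = 6 + 3 ↦ 7 + 3|_7 = 10 ⇒ 9
(3) 9|_7 = 7 + 2 ↦ 8 + 2|_8 = 10 ⇒ 9
(4) 9|_8 = 8 + 1 ↦ 9 + 1|_9 = 10 ⇒ 9
(5) 9|_9 = 9 ↦ 10|_10 = 10 ⇒ 9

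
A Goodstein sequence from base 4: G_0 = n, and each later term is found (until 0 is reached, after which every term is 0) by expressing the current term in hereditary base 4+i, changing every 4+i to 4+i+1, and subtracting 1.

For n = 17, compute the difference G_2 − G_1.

G_0=17  [base 4] 4^2 + 1  →[4↦5]→  5^2 + 1 = 26  −1 ⇒ G_1=25
G_1=25  [base 5] 5^2  →[5↦6]→  6^2 = 36  −1 ⇒ G_2=35

10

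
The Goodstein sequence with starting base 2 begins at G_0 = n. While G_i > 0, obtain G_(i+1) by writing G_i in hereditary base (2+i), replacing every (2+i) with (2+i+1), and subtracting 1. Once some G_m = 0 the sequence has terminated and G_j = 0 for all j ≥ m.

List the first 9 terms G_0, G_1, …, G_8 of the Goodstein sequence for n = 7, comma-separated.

i=0: 7 = 2^2 + 2 + 1 (b=2); 2→3: 3^3 + 3 + 1 = 31; 31−1 = 30
i=1: 30 = 3^3 + 3 (b=3); 3→4: 4^4 + 4 = 260; 260−1 = 259
i=2: 259 = 4^4 + 3 (b=4); 4→5: 5^5 + 3 = 3128; 3128−1 = 3127
i=3: 3127 = 5^5 + 2 (b=5); 5→6: 6^6 + 2 = 46658; 46658−1 = 46657
i=4: 46657 = 6^6 + 1 (b=6); 6→7: 7^7 + 1 = 823544; 823544−1 = 823543
i=5: 823543 = 7^7 (b=7); 7→8: 8^8 = 16777216; 16777216−1 = 16777215
i=6: 16777215 = 7·8^7 + 7·8^6 + 7·8^5 + 7·8^4 + 7·8^3 + 7·8^2 + 7·8 + 7 (b=8); 8→9: 7·9^7 + 7·9^6 + 7·9^5 + 7·9^4 + 7·9^3 + 7·9^2 + 7·9 + 7 = 37665880; 37665880−1 = 37665879
i=7: 37665879 = 7·9^7 + 7·9^6 + 7·9^5 + 7·9^4 + 7·9^3 + 7·9^2 + 7·9 + 6 (b=9); 9→10: 7·10^7 + 7·10^6 + 7·10^5 + 7·10^4 + 7·10^3 + 7·10^2 + 7·10 + 6 = 77777776; 77777776−1 = 77777775

7, 30, 259, 3127, 46657, 823543, 16777215, 37665879, 77777775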